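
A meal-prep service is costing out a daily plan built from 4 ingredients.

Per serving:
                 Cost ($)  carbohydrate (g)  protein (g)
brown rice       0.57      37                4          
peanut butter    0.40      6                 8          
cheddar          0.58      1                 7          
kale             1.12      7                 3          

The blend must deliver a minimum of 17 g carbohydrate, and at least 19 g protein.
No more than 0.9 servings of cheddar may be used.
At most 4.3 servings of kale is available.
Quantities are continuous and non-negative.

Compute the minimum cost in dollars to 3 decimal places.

Treat it as an LP. Let x1 = servings of brown rice, x2 = servings of peanut butter, x3 = servings of cheddar, x4 = servings of kale.
Minimise 0.57x1 + 0.4x2 + 0.58x3 + 1.12x4 subject to:
  37x1 + 6x2 + 1x3 + 7x4 ≥ 17   (carbohydrate)
  4x1 + 8x2 + 7x3 + 3x4 ≥ 19   (protein)
  x3 ≤ 0.9
  x4 ≤ 4.3
  x1, x2, x3, x4 ≥ 0.
The cheapest feasible vertex uses only brown rice, peanut butter; cheddar, kale are not used. Binding constraints: carbohydrate and protein.
So brown rice = 0.08088 servings, peanut butter = 2.335 servings.
Objective = 0.57·0.08088 + 0.4·2.335 = 0.98010.

$0.980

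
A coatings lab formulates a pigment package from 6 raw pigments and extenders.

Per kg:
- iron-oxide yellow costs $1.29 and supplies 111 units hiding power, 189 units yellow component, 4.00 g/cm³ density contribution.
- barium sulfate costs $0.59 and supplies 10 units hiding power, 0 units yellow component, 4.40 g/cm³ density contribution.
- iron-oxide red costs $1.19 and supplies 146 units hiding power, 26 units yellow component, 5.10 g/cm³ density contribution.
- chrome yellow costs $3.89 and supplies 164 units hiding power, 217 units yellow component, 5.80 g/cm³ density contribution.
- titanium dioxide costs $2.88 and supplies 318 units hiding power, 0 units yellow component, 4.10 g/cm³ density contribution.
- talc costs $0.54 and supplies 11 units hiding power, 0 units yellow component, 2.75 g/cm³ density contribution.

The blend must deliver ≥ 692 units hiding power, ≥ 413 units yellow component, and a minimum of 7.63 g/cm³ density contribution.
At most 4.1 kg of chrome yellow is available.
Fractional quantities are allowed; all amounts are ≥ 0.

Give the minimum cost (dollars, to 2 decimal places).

This is a linear program. Let x1 = kg of iron-oxide yellow, x2 = kg of barium sulfate, x3 = kg of iron-oxide red, x4 = kg of chrome yellow, x5 = kg of titanium dioxide, x6 = kg of talc.
Minimise 1.29x1 + 0.59x2 + 1.19x3 + 3.89x4 + 2.88x5 + 0.54x6 with:
  111x1 + 10x2 + 146x3 + 164x4 + 318x5 + 11x6 ≥ 692   (hiding power)
  189x1 + 26x3 + 217x4 ≥ 413   (yellow component)
  4x1 + 4.4x2 + 5.1x3 + 5.8x4 + 4.1x5 + 2.75x6 ≥ 7.63   (density contribution)
  x4 ≤ 4.1
  x1, x2, x3, x4, x5, x6 ≥ 0.
The cheapest feasible vertex uses only iron-oxide yellow, iron-oxide red; barium sulfate, chrome yellow, titanium dioxide, talc are not used. There the hiding power and yellow component constraints are tight.
Solving gives x1 = 1.712, x3 = 3.438.
Hence cost = 1.29·1.712 + 1.19·3.438 = $6.2997.

$6.30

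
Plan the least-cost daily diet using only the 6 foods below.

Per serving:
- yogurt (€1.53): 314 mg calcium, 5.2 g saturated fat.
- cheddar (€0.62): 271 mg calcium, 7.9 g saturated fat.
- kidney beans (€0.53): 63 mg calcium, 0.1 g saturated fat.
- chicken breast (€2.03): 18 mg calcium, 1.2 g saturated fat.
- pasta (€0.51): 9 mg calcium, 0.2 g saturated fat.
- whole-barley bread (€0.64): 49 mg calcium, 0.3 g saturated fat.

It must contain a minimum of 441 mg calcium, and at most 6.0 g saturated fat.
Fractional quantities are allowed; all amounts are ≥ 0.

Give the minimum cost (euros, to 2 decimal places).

€2.46

Set it up as a linear program. Let x1 = servings of yogurt, x2 = servings of cheddar, x3 = servings of kidney beans, x4 = servings of chicken breast, x5 = servings of pasta, x6 = servings of whole-barley bread.
min 1.53x1 + 0.62x2 + 0.53x3 + 2.03x4 + 0.51x5 + 0.64x6 with:
  314x1 + 271x2 + 63x3 + 18x4 + 9x5 + 49x6 ≥ 441   (calcium)
  5.2x1 + 7.9x2 + 0.1x3 + 1.2x4 + 0.2x5 + 0.3x6 ≤ 6   (saturated fat)
  x1, x2, x3, x4, x5, x6 ≥ 0.
The optimal basis is {yogurt, kidney beans}; cheddar, chicken breast, pasta, whole-barley bread drop out. Binding constraints: calcium and saturated fat.
Optimal quantities: yogurt = 1.127 servings, kidney beans = 1.381 servings.
Total cost: 1.53·1.127 + 0.53·1.381 = 2.4562.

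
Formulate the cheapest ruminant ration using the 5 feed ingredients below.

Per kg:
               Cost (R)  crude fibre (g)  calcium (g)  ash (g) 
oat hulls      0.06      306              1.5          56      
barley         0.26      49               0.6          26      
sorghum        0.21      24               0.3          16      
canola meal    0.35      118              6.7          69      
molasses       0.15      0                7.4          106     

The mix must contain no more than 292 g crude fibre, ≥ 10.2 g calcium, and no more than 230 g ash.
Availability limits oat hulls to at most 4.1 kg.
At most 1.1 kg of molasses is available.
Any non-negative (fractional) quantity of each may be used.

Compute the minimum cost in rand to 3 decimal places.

Let x1 = kg of oat hulls, x2 = kg of barley, x3 = kg of sorghum, x4 = kg of canola meal, x5 = kg of molasses.
Minimise 0.06x1 + 0.26x2 + 0.21x3 + 0.35x4 + 0.15x5 s.t.:
  306x1 + 49x2 + 24x3 + 118x4 ≤ 292   (crude fibre)
  1.5x1 + 0.6x2 + 0.3x3 + 6.7x4 + 7.4x5 ≥ 10.2   (calcium)
  56x1 + 26x2 + 16x3 + 69x4 + 106x5 ≤ 230   (ash)
  x1 ≤ 4.1
  x5 ≤ 1.1
  x1, x2, x3, x4, x5 ≥ 0.
The cheapest feasible vertex uses only oat hulls, canola meal, molasses; barley, sorghum are not used. Binding constraints: crude fibre, calcium, the molasses cap.
That vertex is x1 = 0.9146, x4 = 0.1027, x5 = 1.1.
Total cost: 0.06·0.9146 + 0.35·0.1027 + 0.15·1.1 = 0.25582.

R0.256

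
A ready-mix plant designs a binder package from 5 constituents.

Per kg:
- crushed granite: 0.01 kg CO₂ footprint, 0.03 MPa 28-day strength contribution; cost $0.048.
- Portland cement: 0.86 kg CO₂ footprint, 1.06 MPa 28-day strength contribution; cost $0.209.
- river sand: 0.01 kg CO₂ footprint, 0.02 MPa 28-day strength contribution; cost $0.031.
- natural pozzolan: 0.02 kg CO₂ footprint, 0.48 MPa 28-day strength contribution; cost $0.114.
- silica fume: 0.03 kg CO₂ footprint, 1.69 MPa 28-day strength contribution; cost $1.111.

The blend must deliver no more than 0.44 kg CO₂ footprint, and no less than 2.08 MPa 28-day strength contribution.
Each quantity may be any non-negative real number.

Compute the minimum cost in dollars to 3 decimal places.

$0.475

Set it up as a linear program. Let x1 = kg of crushed granite, x2 = kg of Portland cement, x3 = kg of river sand, x4 = kg of natural pozzolan, x5 = kg of silica fume.
Minimize 0.048x1 + 0.209x2 + 0.031x3 + 0.114x4 + 1.111x5 s.t.:
  0.01x1 + 0.86x2 + 0.01x3 + 0.02x4 + 0.03x5 ≤ 0.44   (CO₂ footprint)
  0.03x1 + 1.06x2 + 0.02x3 + 0.48x4 + 1.69x5 ≥ 2.08   (28-day strength contribution)
  x1, x2, x3, x4, x5 ≥ 0.
The cheapest feasible vertex uses only Portland cement, natural pozzolan; crushed granite, river sand, silica fume are not used. There the CO₂ footprint and 28-day strength contribution constraints are tight.
That vertex is x2 = 0.4331, x4 = 3.377.
Hence cost = 0.209·0.4331 + 0.114·3.377 = $0.475496.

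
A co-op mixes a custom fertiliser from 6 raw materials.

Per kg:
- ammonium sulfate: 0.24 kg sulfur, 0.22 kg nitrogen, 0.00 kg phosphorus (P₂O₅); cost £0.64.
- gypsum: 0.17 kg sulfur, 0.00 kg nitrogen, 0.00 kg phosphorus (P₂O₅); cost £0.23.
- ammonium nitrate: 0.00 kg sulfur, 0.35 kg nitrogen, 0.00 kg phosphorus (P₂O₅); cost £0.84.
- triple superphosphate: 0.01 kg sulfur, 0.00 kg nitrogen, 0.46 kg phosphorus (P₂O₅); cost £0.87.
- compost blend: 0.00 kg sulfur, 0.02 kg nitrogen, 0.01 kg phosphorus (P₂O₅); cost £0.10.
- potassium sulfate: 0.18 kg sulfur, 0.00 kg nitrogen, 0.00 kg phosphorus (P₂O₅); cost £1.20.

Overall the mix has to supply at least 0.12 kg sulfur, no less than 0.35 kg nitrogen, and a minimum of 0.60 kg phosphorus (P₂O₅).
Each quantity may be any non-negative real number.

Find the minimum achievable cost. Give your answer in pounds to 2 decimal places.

Treat it as an LP. Let x1 = kg of ammonium sulfate, x2 = kg of gypsum, x3 = kg of ammonium nitrate, x4 = kg of triple superphosphate, x5 = kg of compost blend, x6 = kg of potassium sulfate.
min 0.64x1 + 0.23x2 + 0.84x3 + 0.87x4 + 0.1x5 + 1.2x6 with:
  0.24x1 + 0.17x2 + 0.01x4 + 0.18x6 ≥ 0.12   (sulfur)
  0.22x1 + 0.35x3 + 0.02x5 ≥ 0.35   (nitrogen)
  0.46x4 + 0.01x5 ≥ 0.6   (phosphorus (P₂O₅))
  x1, x2, x3, x4, x5, x6 ≥ 0.
At the optimum only ammonium sulfate, ammonium nitrate, triple superphosphate are positive (gypsum, compost blend, potassium sulfate = 0). There the sulfur, nitrogen, phosphorus (P₂O₅) constraints are tight.
Solving gives x1 = 0.4457, x3 = 0.7199, x4 = 1.304.
Total cost: 0.64·0.4457 + 0.84·0.7199 + 0.87·1.304 = 2.0244.

£2.02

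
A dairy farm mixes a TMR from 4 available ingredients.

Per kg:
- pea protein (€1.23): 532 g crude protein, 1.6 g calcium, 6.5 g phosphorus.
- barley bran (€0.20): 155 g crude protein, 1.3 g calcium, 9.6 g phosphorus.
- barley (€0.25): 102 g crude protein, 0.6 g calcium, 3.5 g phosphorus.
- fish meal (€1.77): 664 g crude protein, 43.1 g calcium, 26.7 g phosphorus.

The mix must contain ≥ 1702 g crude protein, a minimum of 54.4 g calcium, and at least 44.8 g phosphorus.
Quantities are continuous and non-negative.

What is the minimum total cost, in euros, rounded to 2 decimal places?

€3.17

Set it up as a linear program. Let x1 = kg of pea protein, x2 = kg of barley bran, x3 = kg of barley, x4 = kg of fish meal.
min 1.23x1 + 0.2x2 + 0.25x3 + 1.77x4 subject to:
  532x1 + 155x2 + 102x3 + 664x4 ≥ 1702   (crude protein)
  1.6x1 + 1.3x2 + 0.6x3 + 43.1x4 ≥ 54.4   (calcium)
  6.5x1 + 9.6x2 + 3.5x3 + 26.7x4 ≥ 44.8   (phosphorus)
  x1, x2, x3, x4 ≥ 0.
The minimum-cost mix takes nothing from pea protein, barley — only barley bran, fish meal. Binding constraints: crude protein and calcium.
That vertex is x2 = 6.401, x4 = 1.069.
Total cost: 0.2·6.401 + 1.77·1.069 = 3.1723.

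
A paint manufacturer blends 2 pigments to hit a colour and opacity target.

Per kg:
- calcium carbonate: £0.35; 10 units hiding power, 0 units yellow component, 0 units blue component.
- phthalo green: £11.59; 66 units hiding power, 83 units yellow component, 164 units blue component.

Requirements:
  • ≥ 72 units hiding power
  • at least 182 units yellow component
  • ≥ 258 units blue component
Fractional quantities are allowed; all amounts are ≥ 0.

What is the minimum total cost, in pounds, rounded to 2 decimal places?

£25.41

This is a linear program. Let x1 = kg of calcium carbonate, x2 = kg of phthalo green.
Minimize 0.35x1 + 11.59x2 subject to:
  10x1 + 66x2 ≥ 72   (hiding power)
  83x2 ≥ 182   (yellow component)
  164x2 ≥ 258   (blue component)
  x1, x2 ≥ 0.
The optimal basis is {phthalo green}; calcium carbonate drops out. The yellow component requirement is met with equality.
So phthalo green = 2.1928 kg.
Objective = 11.59·2.1928 = 25.4146.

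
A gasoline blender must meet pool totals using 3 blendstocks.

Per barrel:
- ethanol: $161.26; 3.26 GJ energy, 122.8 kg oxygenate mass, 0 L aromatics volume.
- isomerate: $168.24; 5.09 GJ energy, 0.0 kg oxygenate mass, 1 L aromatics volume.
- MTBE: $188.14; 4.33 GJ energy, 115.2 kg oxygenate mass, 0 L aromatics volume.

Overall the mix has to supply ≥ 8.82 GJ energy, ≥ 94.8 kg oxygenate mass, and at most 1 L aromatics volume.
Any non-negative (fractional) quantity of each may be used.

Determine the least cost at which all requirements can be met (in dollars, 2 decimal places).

$330.31

Let x1 = barrels of ethanol, x2 = barrels of isomerate, x3 = barrels of MTBE.
Minimize 161.26x1 + 168.24x2 + 188.14x3 with:
  3.26x1 + 5.09x2 + 4.33x3 ≥ 8.82   (energy)
  122.8x1 + 115.2x3 ≥ 94.8   (oxygenate mass)
  1x2 ≤ 1   (aromatics volume)
  x1, x2, x3 ≥ 0.
At the optimum only isomerate, MTBE are positive (ethanol = 0). There the energy and aromatics volume constraints are tight.
That vertex is x2 = 1, x3 = 0.86143.
Hence cost = 168.24·1 + 188.14·0.86143 = $330.3094.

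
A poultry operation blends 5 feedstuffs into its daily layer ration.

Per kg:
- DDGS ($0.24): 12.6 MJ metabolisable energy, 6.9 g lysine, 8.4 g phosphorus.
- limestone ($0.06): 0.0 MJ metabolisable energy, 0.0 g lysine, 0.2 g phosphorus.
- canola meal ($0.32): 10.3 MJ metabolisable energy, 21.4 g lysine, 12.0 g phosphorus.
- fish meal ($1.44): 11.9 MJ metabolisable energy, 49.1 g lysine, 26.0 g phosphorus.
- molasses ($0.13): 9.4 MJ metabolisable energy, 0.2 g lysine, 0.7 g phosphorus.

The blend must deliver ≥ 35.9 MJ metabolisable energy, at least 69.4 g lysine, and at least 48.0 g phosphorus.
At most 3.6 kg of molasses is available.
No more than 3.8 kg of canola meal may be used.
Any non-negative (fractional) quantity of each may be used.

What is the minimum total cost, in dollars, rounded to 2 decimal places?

Set it up as a linear program. Let x1 = kg of DDGS, x2 = kg of limestone, x3 = kg of canola meal, x4 = kg of fish meal, x5 = kg of molasses.
min 0.24x1 + 0.06x2 + 0.32x3 + 1.44x4 + 0.13x5 with:
  12.6x1 + 10.3x3 + 11.9x4 + 9.4x5 ≥ 35.9   (metabolisable energy)
  6.9x1 + 21.4x3 + 49.1x4 + 0.2x5 ≥ 69.4   (lysine)
  8.4x1 + 0.2x2 + 12x3 + 26x4 + 0.7x5 ≥ 48   (phosphorus)
  x5 ≤ 3.6
  x3 ≤ 3.8
  x1, x2, x3, x4, x5 ≥ 0.
The cheapest feasible vertex uses only DDGS, canola meal; limestone, fish meal, molasses are not used. There the phosphorus and the canola meal cap constraints are tight.
That vertex is x1 = 0.2857, x3 = 3.8.
Hence cost = 0.24·0.2857 + 0.32·3.8 = $1.2846.

$1.28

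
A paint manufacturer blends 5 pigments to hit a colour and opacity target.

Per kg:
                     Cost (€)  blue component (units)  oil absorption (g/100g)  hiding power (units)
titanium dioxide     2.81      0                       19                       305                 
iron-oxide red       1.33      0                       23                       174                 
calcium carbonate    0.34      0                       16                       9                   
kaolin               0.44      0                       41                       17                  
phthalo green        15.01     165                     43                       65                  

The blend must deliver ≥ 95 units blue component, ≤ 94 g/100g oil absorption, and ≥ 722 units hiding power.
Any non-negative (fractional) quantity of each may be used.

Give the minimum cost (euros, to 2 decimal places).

€14.35

Let x1 = kg of titanium dioxide, x2 = kg of iron-oxide red, x3 = kg of calcium carbonate, x4 = kg of kaolin, x5 = kg of phthalo green.
min 2.81x1 + 1.33x2 + 0.34x3 + 0.44x4 + 15.01x5 subject to:
  165x5 ≥ 95   (blue component)
  19x1 + 23x2 + 16x3 + 41x4 + 43x5 ≤ 94   (oil absorption)
  305x1 + 174x2 + 9x3 + 17x4 + 65x5 ≥ 722   (hiding power)
  x1, x2, x3, x4, x5 ≥ 0.
At the optimum only titanium dioxide, iron-oxide red, phthalo green are positive (calcium carbonate, kaolin = 0). The blue component, oil absorption, hiding power requirements are met with equality.
Optimal quantities: titanium dioxide = 0.9968 kg, iron-oxide red = 2.187 kg, phthalo green = 0.5758 kg.
Objective = 2.81·0.9968 + 1.33·2.187 + 15.01·0.5758 = 14.3525.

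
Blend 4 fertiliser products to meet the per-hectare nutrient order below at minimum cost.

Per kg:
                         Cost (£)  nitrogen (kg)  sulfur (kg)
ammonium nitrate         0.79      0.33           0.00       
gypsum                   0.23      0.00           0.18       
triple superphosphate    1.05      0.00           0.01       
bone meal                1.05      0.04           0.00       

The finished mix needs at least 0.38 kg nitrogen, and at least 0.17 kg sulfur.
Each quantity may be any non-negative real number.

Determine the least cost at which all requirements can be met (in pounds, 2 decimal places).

£1.13

Let x1 = kg of ammonium nitrate, x2 = kg of gypsum, x3 = kg of triple superphosphate, x4 = kg of bone meal.
Minimise 0.79x1 + 0.23x2 + 1.05x3 + 1.05x4 with:
  0.33x1 + 0.04x4 ≥ 0.38   (nitrogen)
  0.18x2 + 0.01x3 ≥ 0.17   (sulfur)
  x1, x2, x3, x4 ≥ 0.
The minimum-cost mix takes nothing from triple superphosphate, bone meal — only ammonium nitrate, gypsum. There the nitrogen and sulfur constraints are tight.
That vertex is x1 = 1.152, x2 = 0.9444.
Total cost: 0.79·1.152 + 0.23·0.9444 = 1.1273.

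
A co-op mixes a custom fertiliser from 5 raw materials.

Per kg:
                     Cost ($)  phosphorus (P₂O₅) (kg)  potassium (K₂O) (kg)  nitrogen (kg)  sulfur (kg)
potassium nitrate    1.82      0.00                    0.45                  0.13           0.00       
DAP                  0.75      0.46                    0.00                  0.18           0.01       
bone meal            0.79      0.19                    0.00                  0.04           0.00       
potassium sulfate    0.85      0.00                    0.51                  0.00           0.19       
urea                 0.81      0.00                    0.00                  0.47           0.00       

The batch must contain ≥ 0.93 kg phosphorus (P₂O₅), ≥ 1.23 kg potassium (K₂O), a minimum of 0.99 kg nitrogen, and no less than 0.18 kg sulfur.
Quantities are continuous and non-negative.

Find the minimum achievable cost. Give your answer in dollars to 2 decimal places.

$4.65

Treat it as an LP. Let x1 = kg of potassium nitrate, x2 = kg of DAP, x3 = kg of bone meal, x4 = kg of potassium sulfate, x5 = kg of urea.
Minimize 1.82x1 + 0.75x2 + 0.79x3 + 0.85x4 + 0.81x5 with:
  0.46x2 + 0.19x3 ≥ 0.93   (phosphorus (P₂O₅))
  0.45x1 + 0.51x4 ≥ 1.23   (potassium (K₂O))
  0.13x1 + 0.18x2 + 0.04x3 + 0.47x5 ≥ 0.99   (nitrogen)
  0.01x2 + 0.19x4 ≥ 0.18   (sulfur)
  x1, x2, x3, x4, x5 ≥ 0.
The cheapest feasible vertex uses only DAP, potassium sulfate, urea; potassium nitrate, bone meal are not used. There the phosphorus (P₂O₅), potassium (K₂O), nitrogen constraints are tight.
Solving gives x2 = 2.022, x4 = 2.412, x5 = 1.332.
Total cost: 0.75·2.022 + 0.85·2.412 + 0.81·1.332 = 4.6456.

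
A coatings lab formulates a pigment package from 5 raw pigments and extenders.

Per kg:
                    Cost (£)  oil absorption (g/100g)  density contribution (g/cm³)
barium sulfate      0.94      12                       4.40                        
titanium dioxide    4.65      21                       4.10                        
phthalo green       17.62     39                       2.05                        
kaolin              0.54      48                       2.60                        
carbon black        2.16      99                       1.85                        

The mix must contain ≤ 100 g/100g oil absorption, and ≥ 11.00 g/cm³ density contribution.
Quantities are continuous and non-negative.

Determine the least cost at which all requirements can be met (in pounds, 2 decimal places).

Let x1 = kg of barium sulfate, x2 = kg of titanium dioxide, x3 = kg of phthalo green, x4 = kg of kaolin, x5 = kg of carbon black.
Minimise 0.94x1 + 4.65x2 + 17.62x3 + 0.54x4 + 2.16x5 with:
  12x1 + 21x2 + 39x3 + 48x4 + 99x5 ≤ 100   (oil absorption)
  4.4x1 + 4.1x2 + 2.05x3 + 2.6x4 + 1.85x5 ≥ 11   (density contribution)
  x1, x2, x3, x4, x5 ≥ 0.
The cheapest feasible vertex uses only barium sulfate, kaolin; titanium dioxide, phthalo green, carbon black are not used. There the oil absorption and density contribution constraints are tight.
That vertex is x1 = 1.489, x4 = 1.711.
Objective = 0.94·1.489 + 0.54·1.711 = 2.3236.

£2.32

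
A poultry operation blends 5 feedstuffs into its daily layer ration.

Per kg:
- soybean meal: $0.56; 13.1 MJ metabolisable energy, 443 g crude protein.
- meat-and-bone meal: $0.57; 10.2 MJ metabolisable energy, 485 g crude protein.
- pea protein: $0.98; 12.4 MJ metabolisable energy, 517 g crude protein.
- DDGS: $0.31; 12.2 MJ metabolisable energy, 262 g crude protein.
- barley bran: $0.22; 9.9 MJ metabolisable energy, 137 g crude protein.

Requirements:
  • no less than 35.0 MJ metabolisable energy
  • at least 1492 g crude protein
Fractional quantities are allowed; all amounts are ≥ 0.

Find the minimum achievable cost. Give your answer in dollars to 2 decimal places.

$1.75

Let x1 = kg of soybean meal, x2 = kg of meat-and-bone meal, x3 = kg of pea protein, x4 = kg of DDGS, x5 = kg of barley bran.
Minimise 0.56x1 + 0.57x2 + 0.98x3 + 0.31x4 + 0.22x5 subject to:
  13.1x1 + 10.2x2 + 12.4x3 + 12.2x4 + 9.9x5 ≥ 35   (metabolisable energy)
  443x1 + 485x2 + 517x3 + 262x4 + 137x5 ≥ 1492   (crude protein)
  x1, x2, x3, x4, x5 ≥ 0.
At the optimum only meat-and-bone meal, DDGS are positive (soybean meal, pea protein, barley bran = 0). There the metabolisable energy and crude protein constraints are tight.
So meat-and-bone meal = 2.784 kg, DDGS = 0.5414 kg.
Cost = 0.57·2.784 + 0.31·0.5414 = 1.7547.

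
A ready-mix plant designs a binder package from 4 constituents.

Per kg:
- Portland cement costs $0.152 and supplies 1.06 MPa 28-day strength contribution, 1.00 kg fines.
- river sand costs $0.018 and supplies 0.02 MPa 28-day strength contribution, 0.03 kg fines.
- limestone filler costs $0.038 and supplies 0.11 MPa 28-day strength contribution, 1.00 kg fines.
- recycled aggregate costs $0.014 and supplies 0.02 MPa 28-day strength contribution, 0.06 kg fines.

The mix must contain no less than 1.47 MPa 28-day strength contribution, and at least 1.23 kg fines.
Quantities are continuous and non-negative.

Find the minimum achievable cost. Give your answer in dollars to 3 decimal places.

$0.211

Let x1 = kg of Portland cement, x2 = kg of river sand, x3 = kg of limestone filler, x4 = kg of recycled aggregate.
min 0.152x1 + 0.018x2 + 0.038x3 + 0.014x4 with:
  1.06x1 + 0.02x2 + 0.11x3 + 0.02x4 ≥ 1.47   (28-day strength contribution)
  1x1 + 0.03x2 + 1x3 + 0.06x4 ≥ 1.23   (fines)
  x1, x2, x3, x4 ≥ 0.
The minimum-cost mix takes nothing from river sand, limestone filler, recycled aggregate — only Portland cement. Binding constraint: 28-day strength contribution.
That vertex is x1 = 1.387.
Objective = 0.152·1.387 = 0.21082.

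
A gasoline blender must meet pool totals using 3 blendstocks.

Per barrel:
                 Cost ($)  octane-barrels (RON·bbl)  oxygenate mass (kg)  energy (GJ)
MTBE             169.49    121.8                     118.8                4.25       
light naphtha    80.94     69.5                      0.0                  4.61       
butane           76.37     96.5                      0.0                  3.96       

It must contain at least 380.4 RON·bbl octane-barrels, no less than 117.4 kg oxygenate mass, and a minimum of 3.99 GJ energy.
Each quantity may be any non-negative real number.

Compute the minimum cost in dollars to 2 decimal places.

This is a linear program. Let x1 = barrels of MTBE, x2 = barrels of light naphtha, x3 = barrels of butane.
Minimize 169.49x1 + 80.94x2 + 76.37x3 s.t.:
  121.8x1 + 69.5x2 + 96.5x3 ≥ 380.4   (octane-barrels)
  118.8x1 ≥ 117.4   (oxygenate mass)
  4.25x1 + 4.61x2 + 3.96x3 ≥ 3.99   (energy)
  x1, x2, x3 ≥ 0.
The minimum-cost mix takes nothing from light naphtha — only MTBE, butane. Binding constraints: octane-barrels and oxygenate mass.
Solving gives x1 = 0.988215, x3 = 2.69467.
Total cost: 169.49·0.988215 + 76.37·2.69467 = 373.2845.

$373.28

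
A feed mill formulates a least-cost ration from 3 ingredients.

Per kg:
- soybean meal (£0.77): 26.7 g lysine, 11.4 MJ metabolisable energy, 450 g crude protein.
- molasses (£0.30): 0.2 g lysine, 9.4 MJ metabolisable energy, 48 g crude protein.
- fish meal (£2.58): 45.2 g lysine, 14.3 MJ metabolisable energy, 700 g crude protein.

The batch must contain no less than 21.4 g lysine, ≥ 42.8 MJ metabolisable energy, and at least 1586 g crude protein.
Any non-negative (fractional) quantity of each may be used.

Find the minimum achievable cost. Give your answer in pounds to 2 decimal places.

Set it up as a linear program. Let x1 = kg of soybean meal, x2 = kg of molasses, x3 = kg of fish meal.
Minimize 0.77x1 + 0.3x2 + 2.58x3 s.t.:
  26.7x1 + 0.2x2 + 45.2x3 ≥ 21.4   (lysine)
  11.4x1 + 9.4x2 + 14.3x3 ≥ 42.8   (metabolisable energy)
  450x1 + 48x2 + 700x3 ≥ 1586   (crude protein)
  x1, x2, x3 ≥ 0.
At the optimum only soybean meal, molasses are positive (fish meal = 0). The metabolisable energy and crude protein requirements are met with equality.
Optimal quantities: soybean meal = 3.49 kg, molasses = 0.3203 kg.
Total cost: 0.77·3.49 + 0.3·0.3203 = 2.7834.

£2.78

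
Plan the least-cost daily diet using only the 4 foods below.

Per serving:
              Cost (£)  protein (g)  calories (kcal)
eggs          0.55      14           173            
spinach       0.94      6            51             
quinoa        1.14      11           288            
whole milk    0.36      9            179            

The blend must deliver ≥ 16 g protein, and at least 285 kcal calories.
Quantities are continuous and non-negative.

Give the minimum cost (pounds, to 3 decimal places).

£0.637

Treat it as an LP. Let x1 = servings of eggs, x2 = servings of spinach, x3 = servings of quinoa, x4 = servings of whole milk.
Minimize 0.55x1 + 0.94x2 + 1.14x3 + 0.36x4 with:
  14x1 + 6x2 + 11x3 + 9x4 ≥ 16   (protein)
  173x1 + 51x2 + 288x3 + 179x4 ≥ 285   (calories)
  x1, x2, x3, x4 ≥ 0.
The minimum-cost mix takes nothing from spinach, quinoa — only eggs, whole milk. Binding constraints: protein and calories.
So eggs = 0.3151 servings, whole milk = 1.288 servings.
Total cost: 0.55·0.3151 + 0.36·1.288 = 0.63699.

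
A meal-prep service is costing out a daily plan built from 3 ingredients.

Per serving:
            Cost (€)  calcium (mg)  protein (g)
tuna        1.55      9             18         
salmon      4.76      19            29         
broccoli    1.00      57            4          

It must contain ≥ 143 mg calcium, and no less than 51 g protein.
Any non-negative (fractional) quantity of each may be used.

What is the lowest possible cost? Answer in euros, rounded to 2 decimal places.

Let x1 = servings of tuna, x2 = servings of salmon, x3 = servings of broccoli.
min 1.55x1 + 4.76x2 + 1x3 s.t.:
  9x1 + 19x2 + 57x3 ≥ 143   (calcium)
  18x1 + 29x2 + 4x3 ≥ 51   (protein)
  x1, x2, x3 ≥ 0.
The optimal basis is {tuna, broccoli}; salmon drops out. There the calcium and protein constraints are tight.
So tuna = 2.359 servings, broccoli = 2.136 servings.
Total cost: 1.55·2.359 + 1·2.136 = 5.7925.

€5.79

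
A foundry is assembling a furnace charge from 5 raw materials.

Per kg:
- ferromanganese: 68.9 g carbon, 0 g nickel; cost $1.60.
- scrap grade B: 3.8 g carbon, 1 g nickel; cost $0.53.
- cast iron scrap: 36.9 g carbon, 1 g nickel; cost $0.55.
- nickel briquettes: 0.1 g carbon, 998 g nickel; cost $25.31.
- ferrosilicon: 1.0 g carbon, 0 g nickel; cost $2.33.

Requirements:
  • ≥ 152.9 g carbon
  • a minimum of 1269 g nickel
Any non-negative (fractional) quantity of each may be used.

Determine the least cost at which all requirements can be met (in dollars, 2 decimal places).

$34.35

Set it up as a linear program. Let x1 = kg of ferromanganese, x2 = kg of scrap grade B, x3 = kg of cast iron scrap, x4 = kg of nickel briquettes, x5 = kg of ferrosilicon.
Minimize 1.6x1 + 0.53x2 + 0.55x3 + 25.31x4 + 2.33x5 subject to:
  68.9x1 + 3.8x2 + 36.9x3 + 0.1x4 + 1x5 ≥ 152.9   (carbon)
  1x2 + 1x3 + 998x4 ≥ 1269   (nickel)
  x1, x2, x3, x4, x5 ≥ 0.
The minimum-cost mix takes nothing from ferromanganese, scrap grade B, ferrosilicon — only cast iron scrap, nickel briquettes. Binding constraints: carbon and nickel.
So cast iron scrap = 4.1402 kg, nickel briquettes = 1.26739 kg.
Hence cost = 0.55·4.1402 + 25.31·1.26739 = $34.3548.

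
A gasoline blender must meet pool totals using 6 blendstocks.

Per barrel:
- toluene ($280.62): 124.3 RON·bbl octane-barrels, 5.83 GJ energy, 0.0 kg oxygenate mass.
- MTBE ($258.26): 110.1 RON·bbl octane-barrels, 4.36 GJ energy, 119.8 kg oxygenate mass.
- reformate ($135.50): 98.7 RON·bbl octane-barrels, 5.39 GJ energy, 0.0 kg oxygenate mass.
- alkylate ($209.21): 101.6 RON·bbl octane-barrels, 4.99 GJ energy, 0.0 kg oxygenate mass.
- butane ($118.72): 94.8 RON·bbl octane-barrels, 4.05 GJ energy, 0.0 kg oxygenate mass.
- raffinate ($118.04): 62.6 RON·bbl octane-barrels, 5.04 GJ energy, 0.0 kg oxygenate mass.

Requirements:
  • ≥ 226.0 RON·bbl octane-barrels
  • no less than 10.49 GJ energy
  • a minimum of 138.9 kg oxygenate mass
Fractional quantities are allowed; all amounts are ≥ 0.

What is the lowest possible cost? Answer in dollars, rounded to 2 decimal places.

$435.72

This is a linear program. Let x1 = barrels of toluene, x2 = barrels of MTBE, x3 = barrels of reformate, x4 = barrels of alkylate, x5 = barrels of butane, x6 = barrels of raffinate.
Minimise 280.62x1 + 258.26x2 + 135.5x3 + 209.21x4 + 118.72x5 + 118.04x6 with:
  124.3x1 + 110.1x2 + 98.7x3 + 101.6x4 + 94.8x5 + 62.6x6 ≥ 226   (octane-barrels)
  5.83x1 + 4.36x2 + 5.39x3 + 4.99x4 + 4.05x5 + 5.04x6 ≥ 10.49   (energy)
  119.8x2 ≥ 138.9   (oxygenate mass)
  x1, x2, x3, x4, x5, x6 ≥ 0.
The cheapest feasible vertex uses only MTBE, reformate, raffinate; toluene, alkylate, butane are not used. Binding constraints: octane-barrels, energy, oxygenate mass.
Optimal quantities: MTBE = 1.15943 barrels, reformate = 0.971313 barrels, raffinate = 0.0395825 barrels.
Objective = 258.26·1.15943 + 135.5·0.971313 + 118.04·0.0395825 = 435.7196.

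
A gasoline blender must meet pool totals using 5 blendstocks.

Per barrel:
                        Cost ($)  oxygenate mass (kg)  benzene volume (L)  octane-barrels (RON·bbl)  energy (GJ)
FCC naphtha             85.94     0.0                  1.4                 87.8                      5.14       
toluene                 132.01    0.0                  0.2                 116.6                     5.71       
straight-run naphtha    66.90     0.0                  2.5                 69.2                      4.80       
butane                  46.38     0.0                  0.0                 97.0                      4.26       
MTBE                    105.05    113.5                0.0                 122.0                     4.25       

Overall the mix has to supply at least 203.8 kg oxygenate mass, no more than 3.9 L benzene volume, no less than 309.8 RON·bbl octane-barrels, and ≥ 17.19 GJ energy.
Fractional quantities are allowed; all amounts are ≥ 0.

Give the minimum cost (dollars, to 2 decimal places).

$292.70

This is a linear program. Let x1 = barrels of FCC naphtha, x2 = barrels of toluene, x3 = barrels of straight-run naphtha, x4 = barrels of butane, x5 = barrels of MTBE.
Minimize 85.94x1 + 132.01x2 + 66.9x3 + 46.38x4 + 105.05x5 s.t.:
  113.5x5 ≥ 203.8   (oxygenate mass)
  1.4x1 + 0.2x2 + 2.5x3 ≤ 3.9   (benzene volume)
  87.8x1 + 116.6x2 + 69.2x3 + 97x4 + 122x5 ≥ 309.8   (octane-barrels)
  5.14x1 + 5.71x2 + 4.8x3 + 4.26x4 + 4.25x5 ≥ 17.19   (energy)
  x1, x2, x3, x4, x5 ≥ 0.
The cheapest feasible vertex uses only butane, MTBE; FCC naphtha, toluene, straight-run naphtha are not used. There the oxygenate mass and energy constraints are tight.
Solving gives x4 = 2.2438, x5 = 1.7956.
Hence cost = 46.38·2.2438 + 105.05·1.7956 = $292.6952.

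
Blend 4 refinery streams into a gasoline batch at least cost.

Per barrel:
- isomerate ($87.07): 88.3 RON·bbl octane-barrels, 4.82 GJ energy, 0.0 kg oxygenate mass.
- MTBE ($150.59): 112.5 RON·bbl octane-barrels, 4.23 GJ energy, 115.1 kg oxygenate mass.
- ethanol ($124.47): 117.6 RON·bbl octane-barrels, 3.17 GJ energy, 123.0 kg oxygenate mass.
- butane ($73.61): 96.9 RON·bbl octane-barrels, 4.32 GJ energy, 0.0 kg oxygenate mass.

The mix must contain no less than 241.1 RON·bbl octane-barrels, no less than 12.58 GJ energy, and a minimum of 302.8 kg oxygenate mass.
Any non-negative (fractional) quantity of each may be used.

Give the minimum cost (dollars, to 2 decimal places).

Let x1 = barrels of isomerate, x2 = barrels of MTBE, x3 = barrels of ethanol, x4 = barrels of butane.
Minimize 87.07x1 + 150.59x2 + 124.47x3 + 73.61x4 with:
  88.3x1 + 112.5x2 + 117.6x3 + 96.9x4 ≥ 241.1   (octane-barrels)
  4.82x1 + 4.23x2 + 3.17x3 + 4.32x4 ≥ 12.58   (energy)
  115.1x2 + 123x3 ≥ 302.8   (oxygenate mass)
  x1, x2, x3, x4 ≥ 0.
The optimal basis is {ethanol, butane}; isomerate, MTBE drop out. The energy and oxygenate mass requirements are met with equality.
So ethanol = 2.4618 barrels, butane = 1.1056 barrels.
Hence cost = 124.47·2.4618 + 73.61·1.1056 = $387.8035.

$387.80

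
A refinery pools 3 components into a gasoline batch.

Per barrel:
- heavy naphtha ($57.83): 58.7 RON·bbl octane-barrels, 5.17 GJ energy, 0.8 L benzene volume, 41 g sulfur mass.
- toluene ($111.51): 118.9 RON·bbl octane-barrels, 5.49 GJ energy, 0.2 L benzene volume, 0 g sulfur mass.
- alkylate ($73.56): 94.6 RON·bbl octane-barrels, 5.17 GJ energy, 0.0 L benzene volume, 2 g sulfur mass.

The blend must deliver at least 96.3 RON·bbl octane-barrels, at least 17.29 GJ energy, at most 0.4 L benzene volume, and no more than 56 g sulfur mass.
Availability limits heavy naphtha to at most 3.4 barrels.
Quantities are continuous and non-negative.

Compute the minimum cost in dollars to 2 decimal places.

This is a linear program. Let x1 = barrels of heavy naphtha, x2 = barrels of toluene, x3 = barrels of alkylate.
Minimise 57.83x1 + 111.51x2 + 73.56x3 subject to:
  58.7x1 + 118.9x2 + 94.6x3 ≥ 96.3   (octane-barrels)
  5.17x1 + 5.49x2 + 5.17x3 ≥ 17.29   (energy)
  0.8x1 + 0.2x2 ≤ 0.4   (benzene volume)
  41x1 + 2x3 ≤ 56   (sulfur mass)
  x1 ≤ 3.4
  x1, x2, x3 ≥ 0.
The optimal basis is {heavy naphtha, alkylate}; toluene drops out. The energy and benzene volume requirements are met with equality.
Solving gives x1 = 0.5, x3 = 2.8443.
Objective = 57.83·0.5 + 73.56·2.8443 = 238.1417.

$238.14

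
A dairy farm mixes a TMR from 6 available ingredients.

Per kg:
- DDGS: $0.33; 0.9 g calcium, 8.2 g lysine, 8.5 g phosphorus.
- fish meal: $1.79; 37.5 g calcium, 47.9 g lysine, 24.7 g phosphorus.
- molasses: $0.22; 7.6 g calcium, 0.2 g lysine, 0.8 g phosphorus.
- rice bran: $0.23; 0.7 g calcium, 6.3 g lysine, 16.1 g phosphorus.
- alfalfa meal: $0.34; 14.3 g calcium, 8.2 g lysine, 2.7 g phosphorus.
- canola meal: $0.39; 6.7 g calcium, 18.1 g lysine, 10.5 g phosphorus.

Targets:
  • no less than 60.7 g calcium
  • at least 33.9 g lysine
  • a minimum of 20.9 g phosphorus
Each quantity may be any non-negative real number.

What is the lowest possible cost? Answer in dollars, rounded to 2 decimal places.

Let x1 = kg of DDGS, x2 = kg of fish meal, x3 = kg of molasses, x4 = kg of rice bran, x5 = kg of alfalfa meal, x6 = kg of canola meal.
Minimise 0.33x1 + 1.79x2 + 0.22x3 + 0.23x4 + 0.34x5 + 0.39x6 subject to:
  0.9x1 + 37.5x2 + 7.6x3 + 0.7x4 + 14.3x5 + 6.7x6 ≥ 60.7   (calcium)
  8.2x1 + 47.9x2 + 0.2x3 + 6.3x4 + 8.2x5 + 18.1x6 ≥ 33.9   (lysine)
  8.5x1 + 24.7x2 + 0.8x3 + 16.1x4 + 2.7x5 + 10.5x6 ≥ 20.9   (phosphorus)
  x1, x2, x3, x4, x5, x6 ≥ 0.
The cheapest feasible vertex uses only rice bran, alfalfa meal; DDGS, fish meal, molasses, canola meal are not used. There the calcium and phosphorus constraints are tight.
That vertex is x4 = 0.5911, x5 = 4.216.
Cost = 0.23·0.5911 + 0.34·4.216 = 1.5694.

$1.57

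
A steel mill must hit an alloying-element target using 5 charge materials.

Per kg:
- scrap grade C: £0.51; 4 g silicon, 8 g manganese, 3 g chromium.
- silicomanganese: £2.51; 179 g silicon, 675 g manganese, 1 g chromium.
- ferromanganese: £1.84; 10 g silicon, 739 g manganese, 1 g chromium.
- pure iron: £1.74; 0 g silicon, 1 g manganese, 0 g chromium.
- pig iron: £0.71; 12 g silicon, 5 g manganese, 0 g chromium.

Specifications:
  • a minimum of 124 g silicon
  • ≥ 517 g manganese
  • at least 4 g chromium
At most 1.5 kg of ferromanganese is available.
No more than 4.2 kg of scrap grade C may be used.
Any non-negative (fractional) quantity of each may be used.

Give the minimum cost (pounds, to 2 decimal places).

£2.37

Set it up as a linear program. Let x1 = kg of scrap grade C, x2 = kg of silicomanganese, x3 = kg of ferromanganese, x4 = kg of pure iron, x5 = kg of pig iron.
Minimise 0.51x1 + 2.51x2 + 1.84x3 + 1.74x4 + 0.71x5 with:
  4x1 + 179x2 + 10x3 + 12x5 ≥ 124   (silicon)
  8x1 + 675x2 + 739x3 + 1x4 + 5x5 ≥ 517   (manganese)
  3x1 + 1x2 + 1x3 ≥ 4   (chromium)
  x3 ≤ 1.5
  x1 ≤ 4.2
  x1, x2, x3, x4, x5 ≥ 0.
The minimum-cost mix takes nothing from pure iron, pig iron — only scrap grade C, silicomanganese, ferromanganese. Binding constraints: silicon, manganese, chromium.
So scrap grade C = 1.085 kg, silicomanganese = 0.6639 kg, ferromanganese = 0.0814 kg.
Objective = 0.51·1.085 + 2.51·0.6639 + 1.84·0.0814 = 2.3695.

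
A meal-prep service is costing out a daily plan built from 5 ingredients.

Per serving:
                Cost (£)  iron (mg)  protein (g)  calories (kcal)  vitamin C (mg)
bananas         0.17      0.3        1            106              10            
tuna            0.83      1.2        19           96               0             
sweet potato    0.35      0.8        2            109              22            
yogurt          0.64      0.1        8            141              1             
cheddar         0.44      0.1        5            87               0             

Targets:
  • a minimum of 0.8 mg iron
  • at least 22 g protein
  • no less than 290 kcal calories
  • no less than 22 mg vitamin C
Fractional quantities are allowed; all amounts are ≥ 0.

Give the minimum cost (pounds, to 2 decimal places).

£1.23

Let x1 = servings of bananas, x2 = servings of tuna, x3 = servings of sweet potato, x4 = servings of yogurt, x5 = servings of cheddar.
min 0.17x1 + 0.83x2 + 0.35x3 + 0.64x4 + 0.44x5 s.t.:
  0.3x1 + 1.2x2 + 0.8x3 + 0.1x4 + 0.1x5 ≥ 0.8   (iron)
  1x1 + 19x2 + 2x3 + 8x4 + 5x5 ≥ 22   (protein)
  106x1 + 96x2 + 109x3 + 141x4 + 87x5 ≥ 290   (calories)
  10x1 + 22x3 + 1x4 ≥ 22   (vitamin C)
  x1, x2, x3, x4, x5 ≥ 0.
At the optimum only bananas, tuna, sweet potato are positive (yogurt, cheddar = 0). The protein, calories, vitamin C requirements are met with equality.
Optimal quantities: bananas = 1.428 servings, tuna = 1.046 servings, sweet potato = 0.351 servings.
Objective = 0.17·1.428 + 0.83·1.046 + 0.35·0.351 = 1.2338.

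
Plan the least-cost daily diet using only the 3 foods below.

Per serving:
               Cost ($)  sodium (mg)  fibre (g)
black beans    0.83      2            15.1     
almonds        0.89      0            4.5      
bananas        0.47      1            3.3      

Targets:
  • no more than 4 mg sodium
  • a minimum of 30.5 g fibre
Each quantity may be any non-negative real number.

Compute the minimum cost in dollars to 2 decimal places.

$1.72

Treat it as an LP. Let x1 = servings of black beans, x2 = servings of almonds, x3 = servings of bananas.
Minimise 0.83x1 + 0.89x2 + 0.47x3 s.t.:
  2x1 + 1x3 ≤ 4   (sodium)
  15.1x1 + 4.5x2 + 3.3x3 ≥ 30.5   (fibre)
  x1, x2, x3 ≥ 0.
The minimum-cost mix takes nothing from bananas — only black beans, almonds. There the sodium and fibre constraints are tight.
So black beans = 2 servings, almonds = 0.06667 servings.
Total cost: 0.83·2 + 0.89·0.06667 = 1.7193.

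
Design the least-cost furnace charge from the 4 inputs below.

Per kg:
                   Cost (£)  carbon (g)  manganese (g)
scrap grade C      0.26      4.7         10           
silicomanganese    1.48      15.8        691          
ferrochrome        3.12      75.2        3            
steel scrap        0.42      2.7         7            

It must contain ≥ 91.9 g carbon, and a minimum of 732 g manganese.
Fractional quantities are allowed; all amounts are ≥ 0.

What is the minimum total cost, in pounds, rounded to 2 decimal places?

£4.68

Treat it as an LP. Let x1 = kg of scrap grade C, x2 = kg of silicomanganese, x3 = kg of ferrochrome, x4 = kg of steel scrap.
Minimise 0.26x1 + 1.48x2 + 3.12x3 + 0.42x4 s.t.:
  4.7x1 + 15.8x2 + 75.2x3 + 2.7x4 ≥ 91.9   (carbon)
  10x1 + 691x2 + 3x3 + 7x4 ≥ 732   (manganese)
  x1, x2, x3, x4 ≥ 0.
The optimal basis is {silicomanganese, ferrochrome}; scrap grade C, steel scrap drop out. Binding constraints: carbon and manganese.
Solving gives x2 = 1.055, x3 = 1.
Hence cost = 1.48·1.055 + 3.12·1 = £4.6814.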